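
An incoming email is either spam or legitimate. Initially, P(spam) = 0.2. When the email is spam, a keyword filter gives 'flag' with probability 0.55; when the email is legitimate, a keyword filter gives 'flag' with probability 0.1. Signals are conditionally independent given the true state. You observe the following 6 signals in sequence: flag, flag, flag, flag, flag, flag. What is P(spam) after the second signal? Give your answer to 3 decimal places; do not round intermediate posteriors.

After 'flag': P(spam) = 0.55·0.2000 / (0.55·0.2000 + 0.1·0.8000) ≈ 0.5789
After 'flag': P(spam) = 0.55·0.5789 / (0.55·0.5789 + 0.1·0.4211) ≈ 0.8832

0.883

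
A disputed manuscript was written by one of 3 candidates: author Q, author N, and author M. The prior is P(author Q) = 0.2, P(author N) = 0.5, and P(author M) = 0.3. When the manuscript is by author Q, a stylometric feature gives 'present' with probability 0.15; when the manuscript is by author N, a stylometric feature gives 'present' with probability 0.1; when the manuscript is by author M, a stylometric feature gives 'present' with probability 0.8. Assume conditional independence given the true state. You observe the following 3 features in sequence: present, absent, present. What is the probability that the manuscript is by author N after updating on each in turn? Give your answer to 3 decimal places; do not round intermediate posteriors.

0.096

After 'present': normaliser = 0.15·0.2000 + 0.1·0.5000 + 0.8·0.3000; P(author Q) ≈ 0.0938, P(author N) ≈ 0.1562, P(author M) ≈ 0.7500
After 'absent': normaliser = 0.85·0.0938 + 0.9·0.1562 + 0.2·0.7500; P(author Q) ≈ 0.2152, P(author N) ≈ 0.3797, P(author M) ≈ 0.4051
After 'present': normaliser = 0.15·0.2152 + 0.1·0.3797 + 0.8·0.4051; P(author Q) ≈ 0.0819, P(author N) ≈ 0.0963, P(author M) ≈ 0.8218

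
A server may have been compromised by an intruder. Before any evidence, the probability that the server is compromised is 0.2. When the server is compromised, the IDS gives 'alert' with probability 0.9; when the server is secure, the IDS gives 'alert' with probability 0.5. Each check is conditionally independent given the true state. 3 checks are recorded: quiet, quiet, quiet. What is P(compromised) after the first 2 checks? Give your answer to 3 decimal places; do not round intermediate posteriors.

0.010

Each posterior becomes the prior for the next update.
After 'quiet': P(compromised) = 0.1·0.2000 / (0.1·0.2000 + 0.5·0.8000) ≈ 0.0476
After 'quiet': P(compromised) = 0.1·0.0476 / (0.1·0.0476 + 0.5·0.9524) ≈ 0.0099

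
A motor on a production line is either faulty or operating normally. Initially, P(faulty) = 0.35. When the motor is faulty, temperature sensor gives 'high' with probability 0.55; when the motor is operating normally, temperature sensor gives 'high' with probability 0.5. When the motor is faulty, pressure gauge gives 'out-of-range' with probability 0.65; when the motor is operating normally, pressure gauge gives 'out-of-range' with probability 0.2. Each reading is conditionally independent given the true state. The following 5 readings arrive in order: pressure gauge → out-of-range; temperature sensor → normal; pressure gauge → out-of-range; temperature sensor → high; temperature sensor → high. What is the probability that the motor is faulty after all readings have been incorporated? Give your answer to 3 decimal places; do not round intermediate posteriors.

Each posterior becomes the prior for the next update.
After pressure gauge='out-of-range': P(faulty) = 0.65·0.3500 / (0.65·0.3500 + 0.2·0.6500) ≈ 0.6364
After temperature sensor='normal': P(faulty) = 0.45·0.6364 / (0.45·0.6364 + 0.5·0.3636) ≈ 0.6117
After pressure gauge='out-of-range': P(faulty) = 0.65·0.6117 / (0.65·0.6117 + 0.2·0.3883) ≈ 0.8366
After temperature sensor='high': P(faulty) = 0.55·0.8366 / (0.55·0.8366 + 0.5·0.1634) ≈ 0.8492
After temperature sensor='high': P(faulty) = 0.55·0.8492 / (0.55·0.8492 + 0.5·0.1508) ≈ 0.8610

0.861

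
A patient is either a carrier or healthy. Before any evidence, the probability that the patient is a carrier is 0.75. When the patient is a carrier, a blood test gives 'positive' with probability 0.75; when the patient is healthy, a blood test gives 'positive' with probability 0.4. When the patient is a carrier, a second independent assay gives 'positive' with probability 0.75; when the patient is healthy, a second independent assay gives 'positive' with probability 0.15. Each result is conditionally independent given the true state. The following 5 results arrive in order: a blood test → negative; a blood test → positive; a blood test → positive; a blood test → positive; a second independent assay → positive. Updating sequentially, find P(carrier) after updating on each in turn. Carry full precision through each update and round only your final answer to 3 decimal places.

0.976

Each posterior becomes the prior for the next update.
After a blood test='negative': P(carrier) = 0.25·0.7500 / (0.25·0.7500 + 0.6·0.2500) ≈ 0.5556
After a blood test='positive': P(carrier) = 0.75·0.5556 / (0.75·0.5556 + 0.4·0.4444) ≈ 0.7009
After a blood test='positive': P(carrier) = 0.75·0.7009 / (0.75·0.7009 + 0.4·0.2991) ≈ 0.8146
After a blood test='positive': P(carrier) = 0.75·0.8146 / (0.75·0.8146 + 0.4·0.1854) ≈ 0.8918
After a second independent assay='positive': P(carrier) = 0.75·0.8918 / (0.75·0.8918 + 0.15·0.1082) ≈ 0.9763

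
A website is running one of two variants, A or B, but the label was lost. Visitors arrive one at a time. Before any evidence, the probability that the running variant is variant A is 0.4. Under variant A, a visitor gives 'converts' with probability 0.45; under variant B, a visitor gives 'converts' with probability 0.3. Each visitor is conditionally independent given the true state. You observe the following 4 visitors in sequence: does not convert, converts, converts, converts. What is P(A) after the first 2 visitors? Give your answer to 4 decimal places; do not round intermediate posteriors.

0.4400

Apply Bayes' rule sequentially, carrying P(A) forward.
After 'does not convert': P(A) = 0.55·0.4000 / (0.55·0.4000 + 0.7·0.6000) ≈ 0.3438
After 'converts': P(A) = 0.45·0.3438 / (0.45·0.3438 + 0.3·0.6562) ≈ 0.4400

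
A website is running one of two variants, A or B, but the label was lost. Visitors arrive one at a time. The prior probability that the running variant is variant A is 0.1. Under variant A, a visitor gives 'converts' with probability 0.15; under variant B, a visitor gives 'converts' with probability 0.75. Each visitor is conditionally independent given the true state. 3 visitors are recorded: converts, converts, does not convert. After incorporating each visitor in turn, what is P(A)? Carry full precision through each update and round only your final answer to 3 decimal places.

0.015

After 'converts': P(A) = 0.15·0.1000 / (0.15·0.1000 + 0.75·0.9000) ≈ 0.0217
After 'converts': P(A) = 0.15·0.0217 / (0.15·0.0217 + 0.75·0.9783) ≈ 0.0044
After 'does not convert': P(A) = 0.85·0.0044 / (0.85·0.0044 + 0.25·0.9956) ≈ 0.0149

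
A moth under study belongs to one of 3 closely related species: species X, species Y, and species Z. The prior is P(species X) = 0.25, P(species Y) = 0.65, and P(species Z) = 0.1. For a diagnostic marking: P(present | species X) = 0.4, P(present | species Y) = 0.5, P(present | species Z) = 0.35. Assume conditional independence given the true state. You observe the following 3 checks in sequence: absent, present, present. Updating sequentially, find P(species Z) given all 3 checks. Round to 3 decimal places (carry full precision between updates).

After 'absent': normaliser = 0.6·0.2500 + 0.5·0.6500 + 0.65·0.1000; P(species X) ≈ 0.2778, P(species Y) ≈ 0.6019, P(species Z) ≈ 0.1204
After 'present': normaliser = 0.4·0.2778 + 0.5·0.6019 + 0.35·0.1204; P(species X) ≈ 0.2446, P(species Y) ≈ 0.6626, P(species Z) ≈ 0.0928
After 'present': normaliser = 0.4·0.2446 + 0.5·0.6626 + 0.35·0.0928; P(species X) ≈ 0.2120, P(species Y) ≈ 0.7177, P(species Z) ≈ 0.0703

0.070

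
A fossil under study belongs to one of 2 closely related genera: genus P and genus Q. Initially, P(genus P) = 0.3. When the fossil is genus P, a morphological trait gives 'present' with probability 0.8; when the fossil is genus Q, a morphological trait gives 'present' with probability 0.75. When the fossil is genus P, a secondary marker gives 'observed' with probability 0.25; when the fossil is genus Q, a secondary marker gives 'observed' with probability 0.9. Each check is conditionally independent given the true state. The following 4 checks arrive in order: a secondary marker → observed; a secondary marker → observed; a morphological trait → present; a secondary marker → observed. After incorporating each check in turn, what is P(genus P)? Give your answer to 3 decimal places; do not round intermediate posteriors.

0.010

After a secondary marker='observed': P(genus P) = 0.25·0.3000 / (0.25·0.3000 + 0.9·0.7000) ≈ 0.1064
After a secondary marker='observed': P(genus P) = 0.25·0.1064 / (0.25·0.1064 + 0.9·0.8936) ≈ 0.0320
After a morphological trait='present': P(genus P) = 0.8·0.0320 / (0.8·0.0320 + 0.75·0.9680) ≈ 0.0341
After a secondary marker='observed': P(genus P) = 0.25·0.0341 / (0.25·0.0341 + 0.9·0.9659) ≈ 0.0097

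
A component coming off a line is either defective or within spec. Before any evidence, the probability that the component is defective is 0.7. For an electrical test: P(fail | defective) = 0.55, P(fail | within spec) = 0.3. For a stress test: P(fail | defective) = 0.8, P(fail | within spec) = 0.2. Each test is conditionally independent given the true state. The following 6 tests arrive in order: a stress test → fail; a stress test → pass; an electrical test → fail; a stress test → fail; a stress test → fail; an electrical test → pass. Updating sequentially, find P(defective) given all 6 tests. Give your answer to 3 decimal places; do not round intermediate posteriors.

After a stress test='fail': P(defective) = 0.8·0.7000 / (0.8·0.7000 + 0.2·0.3000) ≈ 0.9032
After a stress test='pass': P(defective) = 0.2·0.9032 / (0.2·0.9032 + 0.8·0.0968) ≈ 0.7000
After an electrical test='fail': P(defective) = 0.55·0.7000 / (0.55·0.7000 + 0.3·0.3000) ≈ 0.8105
After a stress test='fail': P(defective) = 0.8·0.8105 / (0.8·0.8105 + 0.2·0.1895) ≈ 0.9448
After a stress test='fail': P(defective) = 0.8·0.9448 / (0.8·0.9448 + 0.2·0.0552) ≈ 0.9856
After an electrical test='pass': P(defective) = 0.45·0.9856 / (0.45·0.9856 + 0.7·0.0144) ≈ 0.9778

0.978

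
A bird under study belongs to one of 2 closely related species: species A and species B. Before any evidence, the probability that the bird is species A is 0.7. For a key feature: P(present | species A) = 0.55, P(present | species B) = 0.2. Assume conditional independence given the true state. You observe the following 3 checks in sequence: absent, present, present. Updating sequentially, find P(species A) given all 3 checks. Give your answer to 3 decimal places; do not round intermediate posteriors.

0.908

Apply Bayes' rule sequentially, carrying P(species A) forward.
After 'absent': P(species A) = 0.45·0.7000 / (0.45·0.7000 + 0.8·0.3000) ≈ 0.5676
After 'present': P(species A) = 0.55·0.5676 / (0.55·0.5676 + 0.2·0.4324) ≈ 0.7831
After 'present': P(species A) = 0.55·0.7831 / (0.55·0.7831 + 0.2·0.2169) ≈ 0.9085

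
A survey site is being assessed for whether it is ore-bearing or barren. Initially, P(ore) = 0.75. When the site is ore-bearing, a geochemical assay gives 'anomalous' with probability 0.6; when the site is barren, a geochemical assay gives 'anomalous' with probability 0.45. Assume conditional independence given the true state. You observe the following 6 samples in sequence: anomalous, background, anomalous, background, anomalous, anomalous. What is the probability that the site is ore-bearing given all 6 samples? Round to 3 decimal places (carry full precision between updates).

After 'anomalous': P(ore) = 0.6·0.7500 / (0.6·0.7500 + 0.45·0.2500) ≈ 0.8000
After 'background': P(ore) = 0.4·0.8000 / (0.4·0.8000 + 0.55·0.2000) ≈ 0.7442
After 'anomalous': P(ore) = 0.6·0.7442 / (0.6·0.7442 + 0.45·0.2558) ≈ 0.7950
After 'background': P(ore) = 0.4·0.7950 / (0.4·0.7950 + 0.55·0.2050) ≈ 0.7383
After 'anomalous': P(ore) = 0.6·0.7383 / (0.6·0.7383 + 0.45·0.2617) ≈ 0.7900
After 'anomalous': P(ore) = 0.6·0.7900 / (0.6·0.7900 + 0.45·0.2100) ≈ 0.8337

0.834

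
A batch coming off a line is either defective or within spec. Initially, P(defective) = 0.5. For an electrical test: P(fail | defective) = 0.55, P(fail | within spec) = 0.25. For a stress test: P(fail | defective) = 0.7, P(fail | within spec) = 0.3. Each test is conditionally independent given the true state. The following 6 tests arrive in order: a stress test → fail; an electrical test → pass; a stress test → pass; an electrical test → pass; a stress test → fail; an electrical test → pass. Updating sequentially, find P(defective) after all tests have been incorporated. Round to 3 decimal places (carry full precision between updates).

0.335

Apply Bayes' rule sequentially, carrying P(defective) forward.
After a stress test='fail': P(defective) = 0.7·0.5000 / (0.7·0.5000 + 0.3·0.5000) ≈ 0.7000
After an electrical test='pass': P(defective) = 0.45·0.7000 / (0.45·0.7000 + 0.75·0.3000) ≈ 0.5833
After a stress test='pass': P(defective) = 0.3·0.5833 / (0.3·0.5833 + 0.7·0.4167) ≈ 0.3750
After an electrical test='pass': P(defective) = 0.45·0.3750 / (0.45·0.3750 + 0.75·0.6250) ≈ 0.2647
After a stress test='fail': P(defective) = 0.7·0.2647 / (0.7·0.2647 + 0.3·0.7353) ≈ 0.4565
After an electrical test='pass': P(defective) = 0.45·0.4565 / (0.45·0.4565 + 0.75·0.5435) ≈ 0.3351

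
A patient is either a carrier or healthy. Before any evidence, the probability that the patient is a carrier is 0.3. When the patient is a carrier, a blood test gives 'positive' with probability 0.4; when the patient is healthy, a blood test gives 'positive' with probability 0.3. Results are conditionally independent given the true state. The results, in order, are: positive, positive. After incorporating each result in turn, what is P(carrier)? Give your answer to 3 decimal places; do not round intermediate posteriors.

After 'positive': P(carrier) = 0.4·0.3000 / (0.4·0.3000 + 0.3·0.7000) ≈ 0.3636
After 'positive': P(carrier) = 0.4·0.3636 / (0.4·0.3636 + 0.3·0.6364) ≈ 0.4324

0.432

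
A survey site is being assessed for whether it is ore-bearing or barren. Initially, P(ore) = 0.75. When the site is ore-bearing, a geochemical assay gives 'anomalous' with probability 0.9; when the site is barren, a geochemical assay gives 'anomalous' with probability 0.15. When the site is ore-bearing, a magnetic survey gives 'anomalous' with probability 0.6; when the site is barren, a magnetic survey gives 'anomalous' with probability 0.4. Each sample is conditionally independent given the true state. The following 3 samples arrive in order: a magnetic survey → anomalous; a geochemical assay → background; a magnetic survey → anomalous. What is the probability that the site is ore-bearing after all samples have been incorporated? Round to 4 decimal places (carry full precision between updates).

0.4426

Apply Bayes' rule sequentially, carrying P(ore) forward.
After a magnetic survey='anomalous': P(ore) = 0.6·0.7500 / (0.6·0.7500 + 0.4·0.2500) ≈ 0.8182
After a geochemical assay='background': P(ore) = 0.1·0.8182 / (0.1·0.8182 + 0.85·0.1818) ≈ 0.3462
After a magnetic survey='anomalous': P(ore) = 0.6·0.3462 / (0.6·0.3462 + 0.4·0.6538) ≈ 0.4426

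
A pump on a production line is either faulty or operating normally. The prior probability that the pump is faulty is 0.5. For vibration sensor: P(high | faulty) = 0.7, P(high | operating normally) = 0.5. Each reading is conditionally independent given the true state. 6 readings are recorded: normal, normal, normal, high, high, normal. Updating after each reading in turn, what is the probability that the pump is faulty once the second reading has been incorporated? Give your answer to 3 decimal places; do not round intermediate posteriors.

After 'normal': P(faulty) = 0.3·0.5000 / (0.3·0.5000 + 0.5·0.5000) ≈ 0.3750
After 'normal': P(faulty) = 0.3·0.3750 / (0.3·0.3750 + 0.5·0.6250) ≈ 0.2647

0.265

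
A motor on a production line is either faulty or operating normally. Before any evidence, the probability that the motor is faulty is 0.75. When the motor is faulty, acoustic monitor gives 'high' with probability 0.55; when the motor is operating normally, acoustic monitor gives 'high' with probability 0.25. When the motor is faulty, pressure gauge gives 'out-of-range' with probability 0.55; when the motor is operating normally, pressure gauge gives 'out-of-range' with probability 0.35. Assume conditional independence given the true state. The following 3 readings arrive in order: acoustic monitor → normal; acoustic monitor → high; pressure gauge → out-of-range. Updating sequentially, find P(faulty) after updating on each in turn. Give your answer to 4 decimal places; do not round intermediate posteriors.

0.8616

After acoustic monitor='normal': P(faulty) = 0.45·0.7500 / (0.45·0.7500 + 0.75·0.2500) ≈ 0.6429
After acoustic monitor='high': P(faulty) = 0.55·0.6429 / (0.55·0.6429 + 0.25·0.3571) ≈ 0.7984
After pressure gauge='out-of-range': P(faulty) = 0.55·0.7984 / (0.55·0.7984 + 0.35·0.2016) ≈ 0.8616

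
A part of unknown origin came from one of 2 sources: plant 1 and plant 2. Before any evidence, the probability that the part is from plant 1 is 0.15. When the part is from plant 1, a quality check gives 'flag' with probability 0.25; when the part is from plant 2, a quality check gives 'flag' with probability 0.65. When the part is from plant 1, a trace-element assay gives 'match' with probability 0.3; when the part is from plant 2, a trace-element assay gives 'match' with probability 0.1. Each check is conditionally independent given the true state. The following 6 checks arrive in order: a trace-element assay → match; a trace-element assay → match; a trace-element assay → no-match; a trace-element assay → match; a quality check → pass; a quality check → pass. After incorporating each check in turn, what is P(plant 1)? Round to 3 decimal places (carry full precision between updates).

0.944

Apply Bayes' rule sequentially, carrying P(plant 1) forward.
After a trace-element assay='match': P(plant 1) = 0.3·0.1500 / (0.3·0.1500 + 0.1·0.8500) ≈ 0.3462
After a trace-element assay='match': P(plant 1) = 0.3·0.3462 / (0.3·0.3462 + 0.1·0.6538) ≈ 0.6136
After a trace-element assay='no-match': P(plant 1) = 0.7·0.6136 / (0.7·0.6136 + 0.9·0.3864) ≈ 0.5526
After a trace-element assay='match': P(plant 1) = 0.3·0.5526 / (0.3·0.5526 + 0.1·0.4474) ≈ 0.7875
After a quality check='pass': P(plant 1) = 0.75·0.7875 / (0.75·0.7875 + 0.35·0.2125) ≈ 0.8882
After a quality check='pass': P(plant 1) = 0.75·0.8882 / (0.75·0.8882 + 0.35·0.1118) ≈ 0.9445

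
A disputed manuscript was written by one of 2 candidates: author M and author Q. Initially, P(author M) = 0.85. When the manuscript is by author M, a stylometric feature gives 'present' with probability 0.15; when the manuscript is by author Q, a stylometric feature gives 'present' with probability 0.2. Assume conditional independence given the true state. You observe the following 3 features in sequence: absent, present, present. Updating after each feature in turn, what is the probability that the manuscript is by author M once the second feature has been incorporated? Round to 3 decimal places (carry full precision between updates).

0.819

After 'absent': P(author M) = 0.85·0.8500 / (0.85·0.8500 + 0.8·0.1500) ≈ 0.8576
After 'present': P(author M) = 0.15·0.8576 / (0.15·0.8576 + 0.2·0.1424) ≈ 0.8187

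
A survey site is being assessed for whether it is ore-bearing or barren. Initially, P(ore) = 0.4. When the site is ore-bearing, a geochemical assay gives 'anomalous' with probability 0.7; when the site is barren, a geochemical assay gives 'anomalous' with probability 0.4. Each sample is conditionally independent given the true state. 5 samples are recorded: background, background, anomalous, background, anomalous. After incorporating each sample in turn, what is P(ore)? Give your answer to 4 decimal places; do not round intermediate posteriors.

Apply Bayes' rule sequentially, carrying P(ore) forward.
After 'background': P(ore) = 0.3·0.4000 / (0.3·0.4000 + 0.6·0.6000) ≈ 0.2500
After 'background': P(ore) = 0.3·0.2500 / (0.3·0.2500 + 0.6·0.7500) ≈ 0.1429
After 'anomalous': P(ore) = 0.7·0.1429 / (0.7·0.1429 + 0.4·0.8571) ≈ 0.2258
After 'background': P(ore) = 0.3·0.2258 / (0.3·0.2258 + 0.6·0.7742) ≈ 0.1273
After 'anomalous': P(ore) = 0.7·0.1273 / (0.7·0.1273 + 0.4·0.8727) ≈ 0.2033

0.2033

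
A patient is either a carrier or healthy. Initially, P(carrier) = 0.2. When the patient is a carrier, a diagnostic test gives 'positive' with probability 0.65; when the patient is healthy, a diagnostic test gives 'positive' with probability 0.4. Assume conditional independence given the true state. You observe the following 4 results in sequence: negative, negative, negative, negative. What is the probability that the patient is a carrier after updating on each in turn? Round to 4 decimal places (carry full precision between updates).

0.0281

Each posterior becomes the prior for the next update.
After 'negative': P(carrier) = 0.35·0.2000 / (0.35·0.2000 + 0.6·0.8000) ≈ 0.1273
After 'negative': P(carrier) = 0.35·0.1273 / (0.35·0.1273 + 0.6·0.8727) ≈ 0.0784
After 'negative': P(carrier) = 0.35·0.0784 / (0.35·0.0784 + 0.6·0.9216) ≈ 0.0473
After 'negative': P(carrier) = 0.35·0.0473 / (0.35·0.0473 + 0.6·0.9527) ≈ 0.0281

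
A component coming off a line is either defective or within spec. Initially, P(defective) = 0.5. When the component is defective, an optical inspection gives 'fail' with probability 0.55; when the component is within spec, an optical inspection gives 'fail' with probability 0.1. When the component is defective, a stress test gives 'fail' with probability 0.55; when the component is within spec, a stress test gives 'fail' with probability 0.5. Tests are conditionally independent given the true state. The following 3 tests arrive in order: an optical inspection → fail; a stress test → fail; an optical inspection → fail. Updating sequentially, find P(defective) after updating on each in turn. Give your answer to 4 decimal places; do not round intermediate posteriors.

0.9708

After an optical inspection='fail': P(defective) = 0.55·0.5000 / (0.55·0.5000 + 0.1·0.5000) ≈ 0.8462
After a stress test='fail': P(defective) = 0.55·0.8462 / (0.55·0.8462 + 0.5·0.1538) ≈ 0.8582
After an optical inspection='fail': P(defective) = 0.55·0.8582 / (0.55·0.8582 + 0.1·0.1418) ≈ 0.9708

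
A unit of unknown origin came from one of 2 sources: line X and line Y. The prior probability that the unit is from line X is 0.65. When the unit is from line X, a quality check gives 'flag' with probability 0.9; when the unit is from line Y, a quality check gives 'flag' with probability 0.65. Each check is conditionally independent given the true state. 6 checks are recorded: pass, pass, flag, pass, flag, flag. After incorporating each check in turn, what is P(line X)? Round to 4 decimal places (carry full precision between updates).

After 'pass': P(line X) = 0.1·0.6500 / (0.1·0.6500 + 0.35·0.3500) ≈ 0.3467
After 'pass': P(line X) = 0.1·0.3467 / (0.1·0.3467 + 0.35·0.6533) ≈ 0.1316
After 'flag': P(line X) = 0.9·0.1316 / (0.9·0.1316 + 0.65·0.8684) ≈ 0.1735
After 'pass': P(line X) = 0.1·0.1735 / (0.1·0.1735 + 0.35·0.8265) ≈ 0.0566
After 'flag': P(line X) = 0.9·0.0566 / (0.9·0.0566 + 0.65·0.9434) ≈ 0.0767
After 'flag': P(line X) = 0.9·0.0767 / (0.9·0.0767 + 0.65·0.9233) ≈ 0.1031

0.1031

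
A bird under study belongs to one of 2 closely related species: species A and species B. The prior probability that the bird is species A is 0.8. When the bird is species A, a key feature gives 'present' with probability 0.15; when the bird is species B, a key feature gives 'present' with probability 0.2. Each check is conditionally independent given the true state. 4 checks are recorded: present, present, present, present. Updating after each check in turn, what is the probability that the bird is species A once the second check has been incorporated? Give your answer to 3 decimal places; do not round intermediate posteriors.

0.692

After 'present': P(species A) = 0.15·0.8000 / (0.15·0.8000 + 0.2·0.2000) ≈ 0.7500
After 'present': P(species A) = 0.15·0.7500 / (0.15·0.7500 + 0.2·0.2500) ≈ 0.6923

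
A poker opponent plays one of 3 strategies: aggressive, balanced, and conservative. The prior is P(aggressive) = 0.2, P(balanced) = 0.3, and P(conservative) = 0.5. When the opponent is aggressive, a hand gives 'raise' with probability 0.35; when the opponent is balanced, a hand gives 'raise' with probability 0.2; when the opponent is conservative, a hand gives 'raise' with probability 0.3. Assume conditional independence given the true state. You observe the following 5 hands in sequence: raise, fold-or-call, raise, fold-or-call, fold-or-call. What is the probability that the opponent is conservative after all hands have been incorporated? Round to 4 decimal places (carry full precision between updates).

0.5453

After 'raise': normaliser = 0.35·0.2000 + 0.2·0.3000 + 0.3·0.5000; P(aggressive) ≈ 0.2500, P(balanced) ≈ 0.2143, P(conservative) ≈ 0.5357
After 'fold-or-call': normaliser = 0.65·0.2500 + 0.8·0.2143 + 0.7·0.5357; P(aggressive) ≈ 0.2292, P(balanced) ≈ 0.2418, P(conservative) ≈ 0.5290
After 'raise': normaliser = 0.35·0.2292 + 0.2·0.2418 + 0.3·0.5290; P(aggressive) ≈ 0.2793, P(balanced) ≈ 0.1683, P(conservative) ≈ 0.5524
After 'fold-or-call': normaliser = 0.65·0.2793 + 0.8·0.1683 + 0.7·0.5524; P(aggressive) ≈ 0.2583, P(balanced) ≈ 0.1916, P(conservative) ≈ 0.5501
After 'fold-or-call': normaliser = 0.65·0.2583 + 0.8·0.1916 + 0.7·0.5501; P(aggressive) ≈ 0.2377, P(balanced) ≈ 0.2170, P(conservative) ≈ 0.5453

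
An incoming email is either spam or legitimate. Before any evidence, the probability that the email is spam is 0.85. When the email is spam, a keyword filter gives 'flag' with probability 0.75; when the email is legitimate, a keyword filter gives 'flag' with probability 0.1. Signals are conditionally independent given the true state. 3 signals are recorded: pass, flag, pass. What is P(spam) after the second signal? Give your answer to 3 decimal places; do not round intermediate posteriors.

0.922

After 'pass': P(spam) = 0.25·0.8500 / (0.25·0.8500 + 0.9·0.1500) ≈ 0.6115
After 'flag': P(spam) = 0.75·0.6115 / (0.75·0.6115 + 0.1·0.3885) ≈ 0.9219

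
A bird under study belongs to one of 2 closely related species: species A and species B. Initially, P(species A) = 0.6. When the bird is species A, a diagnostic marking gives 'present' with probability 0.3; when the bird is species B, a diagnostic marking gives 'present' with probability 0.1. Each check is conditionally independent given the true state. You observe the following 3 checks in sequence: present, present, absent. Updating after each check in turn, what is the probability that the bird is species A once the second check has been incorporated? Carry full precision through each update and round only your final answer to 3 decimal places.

Each posterior becomes the prior for the next update.
After 'present': P(species A) = 0.3·0.6000 / (0.3·0.6000 + 0.1·0.4000) ≈ 0.8182
After 'present': P(species A) = 0.3·0.8182 / (0.3·0.8182 + 0.1·0.1818) ≈ 0.9310

0.931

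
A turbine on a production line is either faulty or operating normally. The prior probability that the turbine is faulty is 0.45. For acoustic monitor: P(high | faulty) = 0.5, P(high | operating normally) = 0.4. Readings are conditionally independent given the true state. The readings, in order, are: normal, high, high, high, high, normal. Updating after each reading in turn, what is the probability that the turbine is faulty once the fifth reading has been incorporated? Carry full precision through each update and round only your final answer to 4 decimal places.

0.6247

After 'normal': P(faulty) = 0.5·0.4500 / (0.5·0.4500 + 0.6·0.5500) ≈ 0.4054
After 'high': P(faulty) = 0.5·0.4054 / (0.5·0.4054 + 0.4·0.5946) ≈ 0.4601
After 'high': P(faulty) = 0.5·0.4601 / (0.5·0.4601 + 0.4·0.5399) ≈ 0.5158
After 'high': P(faulty) = 0.5·0.5158 / (0.5·0.5158 + 0.4·0.4842) ≈ 0.5711
After 'high': P(faulty) = 0.5·0.5711 / (0.5·0.5711 + 0.4·0.4289) ≈ 0.6247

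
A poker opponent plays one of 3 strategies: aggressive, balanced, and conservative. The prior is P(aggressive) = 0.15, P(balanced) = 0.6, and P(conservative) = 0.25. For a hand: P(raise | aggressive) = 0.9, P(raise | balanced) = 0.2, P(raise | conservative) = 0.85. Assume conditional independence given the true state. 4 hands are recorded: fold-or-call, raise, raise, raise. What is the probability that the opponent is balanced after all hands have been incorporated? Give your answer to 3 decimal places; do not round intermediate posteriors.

After 'fold-or-call': normaliser = 0.1·0.1500 + 0.8·0.6000 + 0.15·0.2500; P(aggressive) ≈ 0.0282, P(balanced) ≈ 0.9014, P(conservative) ≈ 0.0704
After 'raise': normaliser = 0.9·0.0282 + 0.2·0.9014 + 0.85·0.0704; P(aggressive) ≈ 0.0955, P(balanced) ≈ 0.6790, P(conservative) ≈ 0.2255
After 'raise': normaliser = 0.9·0.0955 + 0.2·0.6790 + 0.85·0.2255; P(aggressive) ≈ 0.2079, P(balanced) ≈ 0.3285, P(conservative) ≈ 0.4636
After 'raise': normaliser = 0.9·0.2079 + 0.2·0.3285 + 0.85·0.4636; P(aggressive) ≈ 0.2892, P(balanced) ≈ 0.1016, P(conservative) ≈ 0.6092

0.102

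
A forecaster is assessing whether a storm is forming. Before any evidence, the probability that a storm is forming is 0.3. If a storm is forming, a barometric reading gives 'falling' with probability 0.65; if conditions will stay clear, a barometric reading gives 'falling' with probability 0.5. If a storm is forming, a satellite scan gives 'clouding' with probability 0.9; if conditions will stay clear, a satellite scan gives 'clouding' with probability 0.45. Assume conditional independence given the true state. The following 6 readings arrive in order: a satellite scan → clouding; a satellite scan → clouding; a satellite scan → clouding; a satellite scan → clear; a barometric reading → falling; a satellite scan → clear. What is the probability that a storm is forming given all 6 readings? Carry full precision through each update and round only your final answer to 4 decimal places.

After a satellite scan='clouding': P(storm) = 0.9·0.3000 / (0.9·0.3000 + 0.45·0.7000) ≈ 0.4615
After a satellite scan='clouding': P(storm) = 0.9·0.4615 / (0.9·0.4615 + 0.45·0.5385) ≈ 0.6316
After a satellite scan='clouding': P(storm) = 0.9·0.6316 / (0.9·0.6316 + 0.45·0.3684) ≈ 0.7742
After a satellite scan='clear': P(storm) = 0.1·0.7742 / (0.1·0.7742 + 0.55·0.2258) ≈ 0.3840
After a barometric reading='falling': P(storm) = 0.65·0.3840 / (0.65·0.3840 + 0.5·0.6160) ≈ 0.4476
After a satellite scan='clear': P(storm) = 0.1·0.4476 / (0.1·0.4476 + 0.55·0.5524) ≈ 0.1284

0.1284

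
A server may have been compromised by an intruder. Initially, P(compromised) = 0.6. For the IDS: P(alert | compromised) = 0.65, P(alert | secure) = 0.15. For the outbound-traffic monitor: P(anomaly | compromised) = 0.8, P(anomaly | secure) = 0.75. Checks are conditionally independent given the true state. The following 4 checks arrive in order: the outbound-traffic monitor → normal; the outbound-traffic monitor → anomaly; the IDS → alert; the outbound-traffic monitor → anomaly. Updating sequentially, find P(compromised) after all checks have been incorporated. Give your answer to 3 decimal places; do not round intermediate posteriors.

0.855

After the outbound-traffic monitor='normal': P(compromised) = 0.2·0.6000 / (0.2·0.6000 + 0.25·0.4000) ≈ 0.5455
After the outbound-traffic monitor='anomaly': P(compromised) = 0.8·0.5455 / (0.8·0.5455 + 0.75·0.4545) ≈ 0.5614
After the IDS='alert': P(compromised) = 0.65·0.5614 / (0.65·0.5614 + 0.15·0.4386) ≈ 0.8473
After the outbound-traffic monitor='anomaly': P(compromised) = 0.8·0.8473 / (0.8·0.8473 + 0.75·0.1527) ≈ 0.8554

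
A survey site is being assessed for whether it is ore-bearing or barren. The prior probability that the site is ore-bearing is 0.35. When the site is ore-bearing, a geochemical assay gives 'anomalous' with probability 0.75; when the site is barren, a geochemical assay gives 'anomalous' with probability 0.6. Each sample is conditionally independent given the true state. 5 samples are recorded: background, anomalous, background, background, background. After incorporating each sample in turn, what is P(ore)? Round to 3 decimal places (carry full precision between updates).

After 'background': P(ore) = 0.25·0.3500 / (0.25·0.3500 + 0.4·0.6500) ≈ 0.2518
After 'anomalous': P(ore) = 0.75·0.2518 / (0.75·0.2518 + 0.6·0.7482) ≈ 0.2961
After 'background': P(ore) = 0.25·0.2961 / (0.25·0.2961 + 0.4·0.7039) ≈ 0.2082
After 'background': P(ore) = 0.25·0.2082 / (0.25·0.2082 + 0.4·0.7918) ≈ 0.1411
After 'background': P(ore) = 0.25·0.1411 / (0.25·0.1411 + 0.4·0.8589) ≈ 0.0931

0.093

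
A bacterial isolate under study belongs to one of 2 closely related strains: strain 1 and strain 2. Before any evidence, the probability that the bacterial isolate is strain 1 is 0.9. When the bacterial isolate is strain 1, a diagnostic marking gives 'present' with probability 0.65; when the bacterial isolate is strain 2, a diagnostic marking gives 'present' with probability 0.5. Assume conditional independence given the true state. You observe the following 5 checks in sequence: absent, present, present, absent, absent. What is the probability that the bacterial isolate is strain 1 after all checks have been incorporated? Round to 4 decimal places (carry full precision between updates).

0.8392

Each posterior becomes the prior for the next update.
After 'absent': P(strain 1) = 0.35·0.9000 / (0.35·0.9000 + 0.5·0.1000) ≈ 0.8630
After 'present': P(strain 1) = 0.65·0.8630 / (0.65·0.8630 + 0.5·0.1370) ≈ 0.8912
After 'present': P(strain 1) = 0.65·0.8912 / (0.65·0.8912 + 0.5·0.1088) ≈ 0.9141
After 'absent': P(strain 1) = 0.35·0.9141 / (0.35·0.9141 + 0.5·0.0859) ≈ 0.8817
After 'absent': P(strain 1) = 0.35·0.8817 / (0.35·0.8817 + 0.5·0.1183) ≈ 0.8392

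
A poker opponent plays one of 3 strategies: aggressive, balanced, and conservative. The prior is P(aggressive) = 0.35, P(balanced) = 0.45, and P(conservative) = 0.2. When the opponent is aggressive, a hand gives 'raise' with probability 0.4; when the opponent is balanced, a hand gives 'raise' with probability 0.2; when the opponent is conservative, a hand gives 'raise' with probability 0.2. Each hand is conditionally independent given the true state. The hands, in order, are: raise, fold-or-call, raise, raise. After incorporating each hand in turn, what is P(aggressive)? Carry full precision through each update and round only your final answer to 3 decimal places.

After 'raise': normaliser = 0.4·0.3500 + 0.2·0.4500 + 0.2·0.2000; P(aggressive) ≈ 0.5185, P(balanced) ≈ 0.3333, P(conservative) ≈ 0.1481
After 'fold-or-call': normaliser = 0.6·0.5185 + 0.8·0.3333 + 0.8·0.1481; P(aggressive) ≈ 0.4468, P(balanced) ≈ 0.3830, P(conservative) ≈ 0.1702
After 'raise': normaliser = 0.4·0.4468 + 0.2·0.3830 + 0.2·0.1702; P(aggressive) ≈ 0.6176, P(balanced) ≈ 0.2647, P(conservative) ≈ 0.1176
After 'raise': normaliser = 0.4·0.6176 + 0.2·0.2647 + 0.2·0.1176; P(aggressive) ≈ 0.7636, P(balanced) ≈ 0.1636, P(conservative) ≈ 0.0727

0.764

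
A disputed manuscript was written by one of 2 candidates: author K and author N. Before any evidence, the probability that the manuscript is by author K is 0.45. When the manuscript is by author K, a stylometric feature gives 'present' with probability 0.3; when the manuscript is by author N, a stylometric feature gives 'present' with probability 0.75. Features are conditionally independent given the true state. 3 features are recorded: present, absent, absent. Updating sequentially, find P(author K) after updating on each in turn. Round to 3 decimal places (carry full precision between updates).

0.720

After 'present': P(author K) = 0.3·0.4500 / (0.3·0.4500 + 0.75·0.5500) ≈ 0.2466
After 'absent': P(author K) = 0.7·0.2466 / (0.7·0.2466 + 0.25·0.7534) ≈ 0.4782
After 'absent': P(author K) = 0.7·0.4782 / (0.7·0.4782 + 0.25·0.5218) ≈ 0.7196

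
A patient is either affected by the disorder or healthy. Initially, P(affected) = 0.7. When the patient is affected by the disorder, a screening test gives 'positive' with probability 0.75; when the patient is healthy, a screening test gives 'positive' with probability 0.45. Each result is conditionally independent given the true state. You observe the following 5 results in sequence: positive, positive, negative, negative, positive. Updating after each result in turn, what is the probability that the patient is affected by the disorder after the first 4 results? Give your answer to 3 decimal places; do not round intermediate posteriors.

0.572

After 'positive': P(affected) = 0.75·0.7000 / (0.75·0.7000 + 0.45·0.3000) ≈ 0.7955
After 'positive': P(affected) = 0.75·0.7955 / (0.75·0.7955 + 0.45·0.2045) ≈ 0.8663
After 'negative': P(affected) = 0.25·0.8663 / (0.25·0.8663 + 0.55·0.1337) ≈ 0.7466
After 'negative': P(affected) = 0.25·0.7466 / (0.25·0.7466 + 0.55·0.2534) ≈ 0.5725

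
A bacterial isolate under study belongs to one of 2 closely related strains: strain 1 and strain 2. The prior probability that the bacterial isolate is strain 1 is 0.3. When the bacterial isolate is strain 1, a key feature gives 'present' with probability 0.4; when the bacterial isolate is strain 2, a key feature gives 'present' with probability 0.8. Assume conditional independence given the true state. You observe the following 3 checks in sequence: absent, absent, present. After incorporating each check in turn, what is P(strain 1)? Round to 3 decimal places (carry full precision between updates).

After 'absent': P(strain 1) = 0.6·0.3000 / (0.6·0.3000 + 0.2·0.7000) ≈ 0.5625
After 'absent': P(strain 1) = 0.6·0.5625 / (0.6·0.5625 + 0.2·0.4375) ≈ 0.7941
After 'present': P(strain 1) = 0.4·0.7941 / (0.4·0.7941 + 0.8·0.2059) ≈ 0.6585

0.659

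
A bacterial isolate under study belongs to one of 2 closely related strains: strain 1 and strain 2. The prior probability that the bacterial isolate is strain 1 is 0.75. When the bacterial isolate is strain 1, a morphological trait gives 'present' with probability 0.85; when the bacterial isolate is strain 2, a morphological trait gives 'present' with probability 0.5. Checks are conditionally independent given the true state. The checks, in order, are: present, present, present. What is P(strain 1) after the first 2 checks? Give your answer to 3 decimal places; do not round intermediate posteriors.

After 'present': P(strain 1) = 0.85·0.7500 / (0.85·0.7500 + 0.5·0.2500) ≈ 0.8361
After 'present': P(strain 1) = 0.85·0.8361 / (0.85·0.8361 + 0.5·0.1639) ≈ 0.8966

0.897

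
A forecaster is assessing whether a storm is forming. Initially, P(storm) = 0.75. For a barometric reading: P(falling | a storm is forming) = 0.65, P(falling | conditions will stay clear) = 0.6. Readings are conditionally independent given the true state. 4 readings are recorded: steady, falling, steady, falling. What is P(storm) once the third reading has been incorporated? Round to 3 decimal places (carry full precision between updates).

0.713

After 'steady': P(storm) = 0.35·0.7500 / (0.35·0.7500 + 0.4·0.2500) ≈ 0.7241
After 'falling': P(storm) = 0.65·0.7241 / (0.65·0.7241 + 0.6·0.2759) ≈ 0.7398
After 'steady': P(storm) = 0.35·0.7398 / (0.35·0.7398 + 0.4·0.2602) ≈ 0.7133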